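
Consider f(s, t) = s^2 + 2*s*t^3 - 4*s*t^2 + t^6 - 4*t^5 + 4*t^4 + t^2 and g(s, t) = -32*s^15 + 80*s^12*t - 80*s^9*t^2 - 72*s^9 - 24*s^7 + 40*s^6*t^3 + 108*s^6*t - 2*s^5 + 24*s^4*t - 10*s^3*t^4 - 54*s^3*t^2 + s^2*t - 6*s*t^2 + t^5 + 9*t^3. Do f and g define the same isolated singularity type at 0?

No.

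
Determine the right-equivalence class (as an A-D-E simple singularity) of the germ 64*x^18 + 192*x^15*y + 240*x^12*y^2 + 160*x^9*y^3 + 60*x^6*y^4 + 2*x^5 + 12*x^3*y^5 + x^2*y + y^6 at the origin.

D_{7}

The Hessian of f at 0 has rank 0. Corank 2; j^3 = x^2*y has shape L^2 M (L != M), so D-series; mu = 7 gives D_7.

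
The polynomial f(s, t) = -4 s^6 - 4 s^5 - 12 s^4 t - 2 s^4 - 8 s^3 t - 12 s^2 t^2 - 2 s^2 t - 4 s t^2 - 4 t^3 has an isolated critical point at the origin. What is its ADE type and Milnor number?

Type D_{4}, Milnor number mu = 4.

The Hessian of f at 0 has rank 0. Corank 2; j^3 = -2*t*(s^2 + 2*s*t + 2*t^2) splits into three distinct lines over C (the quadratic factor has nonzero discriminant), so D_4.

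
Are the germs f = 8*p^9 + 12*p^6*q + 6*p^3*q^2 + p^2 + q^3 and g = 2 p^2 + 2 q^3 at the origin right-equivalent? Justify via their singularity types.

Yes.

The Hessian of f at 0 is [[2, 0], [0, 0]] with rank 1, so corank 1. A Groebner basis of the Jacobian ideal J(f) in C{p,q} is {q^2, p}; counting standard monomials gives mu = 2. Corank 1: A-series; mu = 2 gives A_2. The Hessian of g at 0 is [[4, 0], [0, 0]] with rank 1, so corank 1. A Groebner basis of the Jacobian ideal J(g) in C{p,q} is {q^2, p}; counting standard monomials gives mu = 2. Corank 1: A-series; mu = 2 gives A_2. Both have type A_2, hence right-equivalent.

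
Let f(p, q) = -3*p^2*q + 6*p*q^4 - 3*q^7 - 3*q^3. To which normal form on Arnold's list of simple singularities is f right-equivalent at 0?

D4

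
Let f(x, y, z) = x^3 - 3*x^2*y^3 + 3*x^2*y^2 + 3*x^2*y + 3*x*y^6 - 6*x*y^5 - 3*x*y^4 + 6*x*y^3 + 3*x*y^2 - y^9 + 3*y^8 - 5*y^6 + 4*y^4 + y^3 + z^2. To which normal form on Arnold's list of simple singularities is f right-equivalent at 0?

The Hessian of f at 0 has rank 1. Corank 2; j^3 = (x + y)^3 is a perfect cube, so E-series; the 4-jet and mu = 6 give E_6.

E6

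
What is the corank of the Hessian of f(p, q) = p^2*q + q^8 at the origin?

2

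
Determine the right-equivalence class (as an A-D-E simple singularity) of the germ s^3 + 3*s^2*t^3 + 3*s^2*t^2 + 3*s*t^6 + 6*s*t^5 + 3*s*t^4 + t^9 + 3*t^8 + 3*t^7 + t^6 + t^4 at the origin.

E_{6}

The Hessian of f at 0 has rank 0. Corank 2; j^3 = s^3 is a perfect cube, so E-series; the 4-jet and mu = 6 give E_6.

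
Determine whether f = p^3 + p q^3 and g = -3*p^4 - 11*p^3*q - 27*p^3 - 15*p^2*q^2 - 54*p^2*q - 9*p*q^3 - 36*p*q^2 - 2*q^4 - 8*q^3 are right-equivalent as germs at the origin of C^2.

The Hessian of f at 0 is [[0, 0], [0, 0]] with rank 0, so corank 2. A Groebner basis of the Jacobian ideal J(f) in C{p,q} is {p^3, p*q^2, 3*p^2 + q^3}; counting standard monomials gives mu = 7. Corank 2; j^3 = p^3 is a perfect cube, so E-series; the 4-jet and mu = 7 give E_7. The Hessian of g at 0 is [[0, 0], [0, 0]] with rank 0, so corank 2. A Groebner basis of the Jacobian ideal J(g) in C{p,q} is {19683*p^2 + 26244*p*q + q^4 + 27*q^3 + 8748*q^2, p^3 + 270*p^2 + 360*p*q + 2*q^3/3 + 120*q^2, p^2*q - 243*p^2 - 324*p*q - 7*q^3/9 - 108*q^2, 162*p^2 + p*q^2 + 216*p*q + 8*q^3/9 + 72*q^2}; counting standard monomials gives mu = 7. Corank 2; j^3 = -(3*p + 2*q)^3 is a perfect cube, so E-series; the 4-jet and mu = 7 give E_7. Both have type E_7, hence right-equivalent.

Yes.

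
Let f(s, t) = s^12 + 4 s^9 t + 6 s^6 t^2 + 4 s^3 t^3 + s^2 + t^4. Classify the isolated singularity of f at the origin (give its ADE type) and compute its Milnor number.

Type A3, Milnor number mu = 3.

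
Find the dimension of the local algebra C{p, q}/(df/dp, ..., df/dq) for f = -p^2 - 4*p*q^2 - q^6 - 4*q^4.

5

The Hessian of f at 0 has rank 1. Corank 1: A-series; mu = 5 gives A_5.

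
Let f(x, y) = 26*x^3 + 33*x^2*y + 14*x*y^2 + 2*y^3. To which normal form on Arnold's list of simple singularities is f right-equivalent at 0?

D4

The Hessian of f at 0 has rank 0. Corank 2; j^3 = (2*x + y)*(13*x^2 + 10*x*y + 2*y^2) splits into three distinct lines over C (the quadratic factor has nonzero discriminant), so D_4.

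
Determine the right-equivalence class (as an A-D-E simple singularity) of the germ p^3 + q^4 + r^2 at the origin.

The Hessian of f at 0 is [[0, 0, 0], [0, 0, 0], [0, 0, 2]] with rank 1, so corank 2. A Groebner basis of the Jacobian ideal J(f) in C{p,q,r} is {q^3, p^2, r}; counting standard monomials gives mu = 6. Corank 2; j^3 = p^3 is a perfect cube, so E-series; the 4-jet and mu = 6 give E_6.

E6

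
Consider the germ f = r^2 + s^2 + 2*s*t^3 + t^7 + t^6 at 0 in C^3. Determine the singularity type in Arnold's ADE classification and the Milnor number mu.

The Hessian of f at 0 is [[2, 0, 0], [0, 0, 0], [0, 0, 2]] with rank 2, so corank 1. A Groebner basis of the Jacobian ideal J(f) in C{s,t,r} is {s + t^3, s^2, r}; counting standard monomials gives mu = 6. Corank 1: A-series; mu = 6 gives A_6.

Type A6, Milnor number mu = 6.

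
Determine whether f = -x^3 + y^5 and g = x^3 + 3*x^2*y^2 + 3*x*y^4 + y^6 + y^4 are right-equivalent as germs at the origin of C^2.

No.

The Hessian of f at 0 is [[0, 0], [0, 0]] with rank 0, so corank 2. A Groebner basis of the Jacobian ideal J(f) in C{x,y} is {y^4, x^2}; counting standard monomials gives mu = 8. Corank 2; j^3 = -x^3 is a perfect cube, so E-series; the 5-jet and mu = 8 give E_8. The Hessian of g at 0 is [[0, 0], [0, 0]] with rank 0, so corank 2. A Groebner basis of the Jacobian ideal J(g) in C{x,y} is {x^3, x^2*y, x^2/2 + x*y^2, y^3}; counting standard monomials gives mu = 6. Corank 2; j^3 = x^3 is a perfect cube, so E-series; the 4-jet and mu = 6 give E_6. f is E_8 but g is E_6, hence not right-equivalent.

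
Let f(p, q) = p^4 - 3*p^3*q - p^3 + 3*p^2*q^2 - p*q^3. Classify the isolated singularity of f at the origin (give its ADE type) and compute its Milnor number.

Type E7, Milnor number mu = 7.

The Hessian of f at 0 is [[0, 0], [0, 0]] with rank 0, so corank 2. A Groebner basis of the Jacobian ideal J(f) in C{p,q} is {3*p^2 + q^4 + q^3, p^3, p^2*q - p^2 - q^3/3, -2*p^2 + p*q^2 - 2*q^3/3}; counting standard monomials gives mu = 7. Corank 2; j^3 = -p^3 is a perfect cube, so E-series; the 4-jet and mu = 7 give E_7.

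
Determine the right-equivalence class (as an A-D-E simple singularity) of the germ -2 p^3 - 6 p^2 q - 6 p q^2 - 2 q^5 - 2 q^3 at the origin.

E_8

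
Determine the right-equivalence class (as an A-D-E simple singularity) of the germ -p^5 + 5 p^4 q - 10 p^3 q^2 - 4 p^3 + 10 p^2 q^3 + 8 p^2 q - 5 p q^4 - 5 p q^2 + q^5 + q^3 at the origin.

D6

The Hessian of f at 0 has rank 0. Corank 2; j^3 = -(p - q)*(2*p - q)^2 has shape L^2 M (L != M), so D-series; mu = 6 gives D_6.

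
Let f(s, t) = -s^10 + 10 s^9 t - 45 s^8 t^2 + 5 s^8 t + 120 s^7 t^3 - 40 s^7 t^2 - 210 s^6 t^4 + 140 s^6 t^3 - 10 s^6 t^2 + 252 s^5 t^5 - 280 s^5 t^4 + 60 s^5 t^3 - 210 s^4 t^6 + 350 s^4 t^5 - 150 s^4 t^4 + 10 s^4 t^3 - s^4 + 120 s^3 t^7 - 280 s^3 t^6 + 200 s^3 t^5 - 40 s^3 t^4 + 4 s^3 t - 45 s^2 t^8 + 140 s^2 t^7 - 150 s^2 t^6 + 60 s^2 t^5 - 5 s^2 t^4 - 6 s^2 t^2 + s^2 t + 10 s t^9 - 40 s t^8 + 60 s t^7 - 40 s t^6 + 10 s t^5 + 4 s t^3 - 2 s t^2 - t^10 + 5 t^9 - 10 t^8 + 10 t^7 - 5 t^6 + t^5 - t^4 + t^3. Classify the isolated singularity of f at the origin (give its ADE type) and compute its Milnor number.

Type D_{6}, Milnor number mu = 6.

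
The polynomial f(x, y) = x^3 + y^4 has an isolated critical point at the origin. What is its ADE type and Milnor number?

The Hessian of f at 0 has rank 0. Corank 2; j^3 = x^3 is a perfect cube, so E-series; the 4-jet and mu = 6 give E_6.

Type E_6, Milnor number mu = 6.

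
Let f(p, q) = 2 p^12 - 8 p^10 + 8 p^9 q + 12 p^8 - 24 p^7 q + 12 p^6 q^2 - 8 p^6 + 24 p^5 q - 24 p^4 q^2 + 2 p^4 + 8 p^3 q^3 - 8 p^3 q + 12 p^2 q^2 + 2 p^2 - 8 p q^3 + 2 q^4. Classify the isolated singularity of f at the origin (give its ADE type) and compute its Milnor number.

Type A_3, Milnor number mu = 3.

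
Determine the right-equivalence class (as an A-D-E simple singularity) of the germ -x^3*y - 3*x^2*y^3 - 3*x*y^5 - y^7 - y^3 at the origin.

The Hessian of f at 0 has rank 0. Corank 2; j^3 = -y^3 is a perfect cube, so E-series; the 4-jet and mu = 7 give E_7.

E_7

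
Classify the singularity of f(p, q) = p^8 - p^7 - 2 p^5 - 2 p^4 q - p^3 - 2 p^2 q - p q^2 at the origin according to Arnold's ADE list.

The Hessian of f at 0 is [[0, 0], [0, 0]] with rank 0, so corank 2. A Groebner basis of the Jacobian ideal J(f) in C{p,q} is {p^2*q^2 - 16*p^2*q - p^2 - 32*p*q^2 - 3*p*q - 16*q^3 - 2*q^2, 24*p^2*q + 2*p^2 + p*q^3 + 48*p*q^2 + 5*p*q + 24*q^3 + 3*q^2, -32*p^2*q - 3*p^2 - 64*p*q^2 - 7*p*q + q^4 - 32*q^3 - 4*q^2, p^3 + 3*p^2*q + 3*p*q^2 + q^3}; counting standard monomials gives mu = 9. Corank 2; j^3 = -p*(p + q)^2 has shape L^2 M (L != M), so D-series; mu = 9 gives D_9.

D9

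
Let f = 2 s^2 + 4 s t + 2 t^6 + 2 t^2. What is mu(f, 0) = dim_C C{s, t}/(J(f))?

5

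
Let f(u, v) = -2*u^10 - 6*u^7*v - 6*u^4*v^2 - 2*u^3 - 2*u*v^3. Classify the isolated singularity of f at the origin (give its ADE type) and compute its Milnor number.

The Hessian of f at 0 has rank 0. Corank 2; j^3 = -2*u^3 is a perfect cube, so E-series; the 4-jet and mu = 7 give E_7.

Type E7, Milnor number mu = 7.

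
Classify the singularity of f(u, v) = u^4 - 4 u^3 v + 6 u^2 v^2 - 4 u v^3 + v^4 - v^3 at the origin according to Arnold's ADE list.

E6

The Hessian of f at 0 is [[0, 0], [0, 0]] with rank 0, so corank 2. A Groebner basis of the Jacobian ideal J(f) in C{u,v} is {u^3 - 3*u^2*v, v^2}; counting standard monomials gives mu = 6. Corank 2; j^3 = -v^3 is a perfect cube, so E-series; the 4-jet and mu = 6 give E_6.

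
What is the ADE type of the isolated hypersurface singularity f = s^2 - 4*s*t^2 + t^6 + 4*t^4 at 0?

The Hessian of f at 0 has rank 1. Corank 1: A-series; mu = 5 gives A_5.

A_{5}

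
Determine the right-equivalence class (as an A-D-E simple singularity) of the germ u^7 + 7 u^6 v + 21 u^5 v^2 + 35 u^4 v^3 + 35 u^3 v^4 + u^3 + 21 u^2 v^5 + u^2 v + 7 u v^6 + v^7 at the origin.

The Hessian of f at 0 has rank 0. Corank 2; j^3 = u^2*(u + v) has shape L^2 M (L != M), so D-series; mu = 8 gives D_8.

D_8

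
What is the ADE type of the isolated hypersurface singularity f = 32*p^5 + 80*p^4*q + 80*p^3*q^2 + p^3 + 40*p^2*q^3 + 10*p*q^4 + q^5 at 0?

E_8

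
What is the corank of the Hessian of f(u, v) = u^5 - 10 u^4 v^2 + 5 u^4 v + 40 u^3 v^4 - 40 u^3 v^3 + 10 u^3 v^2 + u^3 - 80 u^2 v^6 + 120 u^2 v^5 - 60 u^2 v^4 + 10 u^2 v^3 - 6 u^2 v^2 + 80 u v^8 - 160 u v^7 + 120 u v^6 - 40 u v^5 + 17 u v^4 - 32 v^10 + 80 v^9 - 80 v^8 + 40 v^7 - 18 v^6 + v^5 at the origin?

2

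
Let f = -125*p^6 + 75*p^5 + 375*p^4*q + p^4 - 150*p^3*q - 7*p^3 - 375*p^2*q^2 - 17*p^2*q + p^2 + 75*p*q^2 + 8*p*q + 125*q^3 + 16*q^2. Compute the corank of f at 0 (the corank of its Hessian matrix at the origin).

1

Hessian at 0 has rank 1.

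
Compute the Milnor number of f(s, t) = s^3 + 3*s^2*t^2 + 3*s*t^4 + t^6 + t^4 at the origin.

The Hessian of f at 0 is [[0, 0], [0, 0]] with rank 0, so corank 2. A Groebner basis of the Jacobian ideal J(f) in C{s,t} is {s^3, s^2*t, s^2/2 + s*t^2, t^3}; counting standard monomials gives mu = 6. Corank 2; j^3 = s^3 is a perfect cube, so E-series; the 4-jet and mu = 6 give E_6.

6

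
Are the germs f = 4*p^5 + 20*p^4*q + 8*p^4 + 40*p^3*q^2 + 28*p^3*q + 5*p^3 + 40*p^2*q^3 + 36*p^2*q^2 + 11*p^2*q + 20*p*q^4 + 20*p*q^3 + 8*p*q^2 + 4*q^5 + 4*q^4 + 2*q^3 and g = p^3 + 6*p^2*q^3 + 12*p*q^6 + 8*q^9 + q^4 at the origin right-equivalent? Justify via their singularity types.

No.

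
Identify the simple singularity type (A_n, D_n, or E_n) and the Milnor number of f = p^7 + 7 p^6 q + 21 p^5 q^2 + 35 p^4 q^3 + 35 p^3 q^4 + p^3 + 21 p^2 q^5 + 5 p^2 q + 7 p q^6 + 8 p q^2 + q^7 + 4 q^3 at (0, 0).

The Hessian of f at 0 is [[0, 0], [0, 0]] with rank 0, so corank 2. A Groebner basis of the Jacobian ideal J(f) in C{p,q} is {p*q/7 + q^6 + 2*q^2/7, p*q^2 + 2*q^3, p^2 + 3*p*q + 2*q^2}; counting standard monomials gives mu = 8. Corank 2; j^3 = (p + q)*(p + 2*q)^2 has shape L^2 M (L != M), so D-series; mu = 8 gives D_8.

Type D_{8}, Milnor number mu = 8.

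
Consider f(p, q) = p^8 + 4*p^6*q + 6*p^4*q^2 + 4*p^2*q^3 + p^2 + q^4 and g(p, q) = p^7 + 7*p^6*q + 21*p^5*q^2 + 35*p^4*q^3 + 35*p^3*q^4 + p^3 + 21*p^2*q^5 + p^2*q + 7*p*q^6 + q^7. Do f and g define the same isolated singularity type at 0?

No.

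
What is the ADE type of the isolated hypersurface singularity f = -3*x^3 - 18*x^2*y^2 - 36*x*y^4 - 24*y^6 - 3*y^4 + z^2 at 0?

The Hessian of f at 0 is [[0, 0, 0], [0, 0, 0], [0, 0, 2]] with rank 1, so corank 2. A Groebner basis of the Jacobian ideal J(f) in C{x,y,z} is {x^3, x^2*y, x^2/4 + x*y^2, y^3, z}; counting standard monomials gives mu = 6. Corank 2; j^3 = -3*x^3 is a perfect cube, so E-series; the 4-jet and mu = 6 give E_6.

E_6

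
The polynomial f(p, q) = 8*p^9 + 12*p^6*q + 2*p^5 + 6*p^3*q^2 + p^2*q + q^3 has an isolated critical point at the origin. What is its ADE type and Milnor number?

The Hessian of f at 0 has rank 0. Corank 2; j^3 = q*(p^2 + q^2) splits into three distinct lines over C (the quadratic factor has nonzero discriminant), so D_4.

Type D_{4}, Milnor number mu = 4.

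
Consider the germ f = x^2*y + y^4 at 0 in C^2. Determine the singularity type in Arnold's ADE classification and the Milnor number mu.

Type D5, Milnor number mu = 5.

The Hessian of f at 0 is [[0, 0], [0, 0]] with rank 0, so corank 2. A Groebner basis of the Jacobian ideal J(f) in C{x,y} is {x^3, x^2/4 + y^3, x*y}; counting standard monomials gives mu = 5. Corank 2; j^3 = x^2*y has shape L^2 M (L != M), so D-series; mu = 5 gives D_5.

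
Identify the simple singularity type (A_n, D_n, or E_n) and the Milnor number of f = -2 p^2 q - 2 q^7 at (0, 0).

The Hessian of f at 0 has rank 0. Corank 2; j^3 = -2*p^2*q has shape L^2 M (L != M), so D-series; mu = 8 gives D_8.

Type D_8, Milnor number mu = 8.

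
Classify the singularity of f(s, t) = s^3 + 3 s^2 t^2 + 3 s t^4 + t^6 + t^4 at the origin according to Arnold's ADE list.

E_6

The Hessian of f at 0 has rank 0. Corank 2; j^3 = s^3 is a perfect cube, so E-series; the 4-jet and mu = 6 give E_6.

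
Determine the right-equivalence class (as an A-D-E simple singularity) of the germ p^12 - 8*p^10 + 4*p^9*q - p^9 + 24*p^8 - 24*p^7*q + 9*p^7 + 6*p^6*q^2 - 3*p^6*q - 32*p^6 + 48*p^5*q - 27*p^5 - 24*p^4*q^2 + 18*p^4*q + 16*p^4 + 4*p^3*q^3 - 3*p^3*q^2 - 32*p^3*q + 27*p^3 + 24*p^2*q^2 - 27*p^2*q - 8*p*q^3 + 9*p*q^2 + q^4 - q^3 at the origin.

The Hessian of f at 0 has rank 0. Corank 2; j^3 = (3*p - q)^3 is a perfect cube, so E-series; the 4-jet and mu = 6 give E_6.

E_6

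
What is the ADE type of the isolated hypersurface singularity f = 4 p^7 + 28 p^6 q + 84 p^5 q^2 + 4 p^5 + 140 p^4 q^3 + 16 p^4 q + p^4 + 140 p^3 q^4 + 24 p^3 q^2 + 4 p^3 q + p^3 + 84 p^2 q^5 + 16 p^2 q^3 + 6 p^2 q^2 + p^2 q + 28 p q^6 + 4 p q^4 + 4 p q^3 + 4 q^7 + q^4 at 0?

The Hessian of f at 0 is [[0, 0], [0, 0]] with rank 0, so corank 2. A Groebner basis of the Jacobian ideal J(f) in C{p,q} is {p*q^2, -p*q/4 + q^3, p^2 + p*q}; counting standard monomials gives mu = 5. Corank 2; j^3 = p^2*(p + q) has shape L^2 M (L != M), so D-series; mu = 5 gives D_5.

D5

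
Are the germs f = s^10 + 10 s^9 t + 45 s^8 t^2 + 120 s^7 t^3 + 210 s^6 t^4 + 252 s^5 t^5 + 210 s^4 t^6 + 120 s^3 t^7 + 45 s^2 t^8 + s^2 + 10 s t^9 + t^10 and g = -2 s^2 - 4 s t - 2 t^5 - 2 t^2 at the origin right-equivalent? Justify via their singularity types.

The Hessian of f at 0 has rank 1. Corank 1: A-series; mu = 9 gives A_9. The Hessian of g at 0 has rank 1. Corank 1: A-series; mu = 4 gives A_4. f is A_9 but g is A_4, hence not right-equivalent.

No.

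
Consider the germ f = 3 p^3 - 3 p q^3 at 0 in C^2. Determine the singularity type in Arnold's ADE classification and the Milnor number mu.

Type E_{7}, Milnor number mu = 7.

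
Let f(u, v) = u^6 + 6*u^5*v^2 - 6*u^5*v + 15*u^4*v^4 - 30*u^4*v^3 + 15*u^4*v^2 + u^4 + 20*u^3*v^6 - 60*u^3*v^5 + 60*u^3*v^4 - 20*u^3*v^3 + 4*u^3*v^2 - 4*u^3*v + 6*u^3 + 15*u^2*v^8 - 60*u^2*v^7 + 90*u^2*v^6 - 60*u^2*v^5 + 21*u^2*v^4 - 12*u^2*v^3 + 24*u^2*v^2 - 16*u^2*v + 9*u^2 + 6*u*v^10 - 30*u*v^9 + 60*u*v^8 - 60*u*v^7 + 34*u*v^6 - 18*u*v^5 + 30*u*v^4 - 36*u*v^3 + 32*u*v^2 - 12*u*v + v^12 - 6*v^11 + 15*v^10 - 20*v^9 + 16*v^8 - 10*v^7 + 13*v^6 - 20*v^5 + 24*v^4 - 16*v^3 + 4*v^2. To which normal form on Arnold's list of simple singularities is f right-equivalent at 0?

A_5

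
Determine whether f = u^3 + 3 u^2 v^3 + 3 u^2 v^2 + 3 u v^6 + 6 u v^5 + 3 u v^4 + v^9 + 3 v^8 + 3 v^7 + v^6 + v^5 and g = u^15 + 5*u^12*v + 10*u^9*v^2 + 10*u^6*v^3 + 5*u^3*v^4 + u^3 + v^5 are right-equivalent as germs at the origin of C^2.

The Hessian of f at 0 is [[0, 0], [0, 0]] with rank 0, so corank 2. A Groebner basis of the Jacobian ideal J(f) in C{u,v} is {u^2/2 + u*v^3 + u*v^2, v^4, u^3, u^2*v - u^2 - 2*u*v^2}; counting standard monomials gives mu = 8. Corank 2; j^3 = u^3 is a perfect cube, so E-series; the 5-jet and mu = 8 give E_8. The Hessian of g at 0 is [[0, 0], [0, 0]] with rank 0, so corank 2. A Groebner basis of the Jacobian ideal J(g) in C{u,v} is {v^4, u^2}; counting standard monomials gives mu = 8. Corank 2; j^3 = u^3 is a perfect cube, so E-series; the 5-jet and mu = 8 give E_8. Both have type E_8, hence right-equivalent.

Yes.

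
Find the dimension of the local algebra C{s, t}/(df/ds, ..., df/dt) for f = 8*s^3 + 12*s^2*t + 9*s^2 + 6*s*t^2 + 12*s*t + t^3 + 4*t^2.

The Hessian of f at 0 is [[18, 12], [12, 8]] with rank 1, so corank 1. A Groebner basis of the Jacobian ideal J(f) in C{s,t} is {t^2, s + 2*t/3}; counting standard monomials gives mu = 2. Corank 1: A-series; mu = 2 gives A_2.

2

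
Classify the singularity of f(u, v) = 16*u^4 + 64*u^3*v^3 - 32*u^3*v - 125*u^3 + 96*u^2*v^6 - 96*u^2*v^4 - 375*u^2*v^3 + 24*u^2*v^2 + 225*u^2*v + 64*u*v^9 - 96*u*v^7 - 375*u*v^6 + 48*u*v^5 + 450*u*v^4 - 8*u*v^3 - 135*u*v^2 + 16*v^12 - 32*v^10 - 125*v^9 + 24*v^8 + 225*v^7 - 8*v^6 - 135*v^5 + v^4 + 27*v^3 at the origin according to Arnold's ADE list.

E_{6}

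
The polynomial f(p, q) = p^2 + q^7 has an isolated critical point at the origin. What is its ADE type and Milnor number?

Type A_{6}, Milnor number mu = 6.

The Hessian of f at 0 has rank 1. Corank 1: A-series; mu = 6 gives A_6.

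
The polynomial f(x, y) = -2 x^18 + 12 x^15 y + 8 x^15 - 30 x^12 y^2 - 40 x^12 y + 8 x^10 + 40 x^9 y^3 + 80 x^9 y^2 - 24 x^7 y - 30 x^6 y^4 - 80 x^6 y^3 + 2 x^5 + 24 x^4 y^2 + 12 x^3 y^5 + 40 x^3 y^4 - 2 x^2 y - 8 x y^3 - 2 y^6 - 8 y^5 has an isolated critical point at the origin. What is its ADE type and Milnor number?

The Hessian of f at 0 is [[0, 0], [0, 0]] with rank 0, so corank 2. A Groebner basis of the Jacobian ideal J(f) in C{x,y} is {x^3, x^2*y + 2*x^2/3 + 4*x*y^2/3, x*y/2 + y^3}; counting standard monomials gives mu = 7. Corank 2; j^3 = -2*x^2*y has shape L^2 M (L != M), so D-series; mu = 7 gives D_7.

Type D_{7}, Milnor number mu = 7.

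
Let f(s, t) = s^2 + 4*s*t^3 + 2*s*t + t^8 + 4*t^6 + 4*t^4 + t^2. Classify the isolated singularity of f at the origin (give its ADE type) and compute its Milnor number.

The Hessian of f at 0 is [[2, 2], [2, 2]] with rank 1, so corank 1. A Groebner basis of the Jacobian ideal J(f) in C{s,t} is {s^3 - 3*s*t^2 + s + t, s^2*t + 2*s*t^2 - s/2 - t/2, s/2 + t^3 + t/2}; counting standard monomials gives mu = 7. Corank 1: A-series; mu = 7 gives A_7.

Type A_7, Milnor number mu = 7.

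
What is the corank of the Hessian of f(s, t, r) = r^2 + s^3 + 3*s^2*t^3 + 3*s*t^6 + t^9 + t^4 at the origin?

Hessian at 0 has rank 1.

2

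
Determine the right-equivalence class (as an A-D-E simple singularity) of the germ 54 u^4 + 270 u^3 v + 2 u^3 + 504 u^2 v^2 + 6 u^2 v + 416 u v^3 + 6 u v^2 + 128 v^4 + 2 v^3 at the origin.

E_7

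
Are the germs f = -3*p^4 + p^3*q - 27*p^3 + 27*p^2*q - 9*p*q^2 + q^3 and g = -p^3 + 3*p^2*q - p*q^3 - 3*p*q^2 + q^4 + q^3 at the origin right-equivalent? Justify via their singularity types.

The Hessian of f at 0 is [[0, 0], [0, 0]] with rank 0, so corank 2. A Groebner basis of the Jacobian ideal J(f) in C{p,q} is {19683*p^2 - 13122*p*q + q^4 + 27*q^3 + 2187*q^2, p^3 + 27*p^2 - 18*p*q + 3*q^2, p^2*q + 81*p^2 - 54*p*q + 9*q^2, 162*p^2 + p*q^2 - 108*p*q - q^3/9 + 18*q^2}; counting standard monomials gives mu = 7. Corank 2; j^3 = -(3*p - q)^3 is a perfect cube, so E-series; the 4-jet and mu = 7 give E_7. The Hessian of g at 0 is [[0, 0], [0, 0]] with rank 0, so corank 2. A Groebner basis of the Jacobian ideal J(g) in C{p,q} is {p^3 - 3*p^2*q - 6*p^2 + 12*p*q - 6*q^2, 3*p^2 + p*q^2 - 6*p*q + 3*q^2, 3*p^2 - 6*p*q + q^3 + 3*q^2}; counting standard monomials gives mu = 7. Corank 2; j^3 = -(p - q)^3 is a perfect cube, so E-series; the 4-jet and mu = 7 give E_7. Both have type E_7, hence right-equivalent.

Yes.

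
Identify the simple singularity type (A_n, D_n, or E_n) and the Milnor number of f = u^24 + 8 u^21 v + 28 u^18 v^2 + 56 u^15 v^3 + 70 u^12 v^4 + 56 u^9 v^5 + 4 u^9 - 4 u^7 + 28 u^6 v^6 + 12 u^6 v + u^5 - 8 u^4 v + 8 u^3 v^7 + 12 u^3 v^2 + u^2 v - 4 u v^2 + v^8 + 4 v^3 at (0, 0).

The Hessian of f at 0 has rank 0. Corank 2; j^3 = v*(u - 2*v)^2 has shape L^2 M (L != M), so D-series; mu = 9 gives D_9.

Type D9, Milnor number mu = 9.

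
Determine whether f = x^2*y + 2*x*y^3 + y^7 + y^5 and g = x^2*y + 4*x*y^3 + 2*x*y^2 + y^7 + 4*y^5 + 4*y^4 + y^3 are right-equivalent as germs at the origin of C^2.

Yes.

The Hessian of f at 0 has rank 0. Corank 2; j^3 = x^2*y has shape L^2 M (L != M), so D-series; mu = 8 gives D_8. The Hessian of g at 0 has rank 0. Corank 2; j^3 = y*(x + y)^2 has shape L^2 M (L != M), so D-series; mu = 8 gives D_8. Both have type D_8, hence right-equivalent.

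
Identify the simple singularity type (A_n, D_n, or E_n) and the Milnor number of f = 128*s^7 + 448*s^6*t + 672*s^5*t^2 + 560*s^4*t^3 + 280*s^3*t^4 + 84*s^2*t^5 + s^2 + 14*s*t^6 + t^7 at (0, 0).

Type A_{6}, Milnor number mu = 6.

The Hessian of f at 0 has rank 1. Corank 1: A-series; mu = 6 gives A_6.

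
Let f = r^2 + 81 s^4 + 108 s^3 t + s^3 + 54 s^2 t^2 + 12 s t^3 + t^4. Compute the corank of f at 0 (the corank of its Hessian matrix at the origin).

The Hessian at 0 is [[0, 0, 0], [0, 0, 0], [0, 0, 2]] of rank 1; hence corank 2.

2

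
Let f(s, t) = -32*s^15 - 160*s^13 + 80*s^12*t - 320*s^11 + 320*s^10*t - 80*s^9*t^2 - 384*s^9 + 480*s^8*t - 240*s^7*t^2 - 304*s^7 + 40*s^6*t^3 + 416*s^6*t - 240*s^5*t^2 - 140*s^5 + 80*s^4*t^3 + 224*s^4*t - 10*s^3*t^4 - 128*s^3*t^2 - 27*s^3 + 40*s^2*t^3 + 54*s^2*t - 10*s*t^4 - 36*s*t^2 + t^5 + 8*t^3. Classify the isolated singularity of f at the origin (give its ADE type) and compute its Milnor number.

Type E_{8}, Milnor number mu = 8.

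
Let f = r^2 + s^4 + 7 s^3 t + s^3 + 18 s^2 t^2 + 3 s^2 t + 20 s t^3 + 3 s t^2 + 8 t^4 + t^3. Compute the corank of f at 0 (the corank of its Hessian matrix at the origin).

Hessian at 0 has rank 1.

2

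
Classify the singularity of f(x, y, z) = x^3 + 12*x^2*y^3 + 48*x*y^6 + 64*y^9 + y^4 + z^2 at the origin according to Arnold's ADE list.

The Hessian of f at 0 is [[0, 0, 0], [0, 0, 0], [0, 0, 2]] with rank 1, so corank 2. A Groebner basis of the Jacobian ideal J(f) in C{x,y,z} is {y^3, x^2, z}; counting standard monomials gives mu = 6. Corank 2; j^3 = x^3 is a perfect cube, so E-series; the 4-jet and mu = 6 give E_6.

E_{6}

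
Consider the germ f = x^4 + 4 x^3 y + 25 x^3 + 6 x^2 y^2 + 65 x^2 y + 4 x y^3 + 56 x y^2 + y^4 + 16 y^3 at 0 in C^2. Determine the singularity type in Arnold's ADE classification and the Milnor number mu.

The Hessian of f at 0 has rank 0. Corank 2; j^3 = (x + y)*(5*x + 4*y)^2 has shape L^2 M (L != M), so D-series; mu = 5 gives D_5.

Type D_5, Milnor number mu = 5.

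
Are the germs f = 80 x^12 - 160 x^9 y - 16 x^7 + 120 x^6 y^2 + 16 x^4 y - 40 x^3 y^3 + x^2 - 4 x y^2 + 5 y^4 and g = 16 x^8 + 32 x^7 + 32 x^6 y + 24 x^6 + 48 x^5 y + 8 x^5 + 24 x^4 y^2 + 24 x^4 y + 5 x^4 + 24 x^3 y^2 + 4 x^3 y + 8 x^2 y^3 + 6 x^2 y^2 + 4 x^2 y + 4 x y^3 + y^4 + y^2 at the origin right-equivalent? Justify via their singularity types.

Yes.

The Hessian of f at 0 has rank 1. Corank 1: A-series; mu = 3 gives A_3. The Hessian of g at 0 has rank 1. Corank 1: A-series; mu = 3 gives A_3. Both have type A_3, hence right-equivalent.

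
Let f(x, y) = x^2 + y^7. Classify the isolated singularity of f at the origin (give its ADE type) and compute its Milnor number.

Type A_6, Milnor number mu = 6.

The Hessian of f at 0 is [[2, 0], [0, 0]] with rank 1, so corank 1. A Groebner basis of the Jacobian ideal J(f) in C{x,y} is {y^6, x}; counting standard monomials gives mu = 6. Corank 1: A-series; mu = 6 gives A_6.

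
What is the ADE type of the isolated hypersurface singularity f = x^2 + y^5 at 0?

The Hessian of f at 0 is [[2, 0], [0, 0]] with rank 1, so corank 1. A Groebner basis of the Jacobian ideal J(f) in C{x,y} is {y^4, x}; counting standard monomials gives mu = 4. Corank 1: A-series; mu = 4 gives A_4.

A4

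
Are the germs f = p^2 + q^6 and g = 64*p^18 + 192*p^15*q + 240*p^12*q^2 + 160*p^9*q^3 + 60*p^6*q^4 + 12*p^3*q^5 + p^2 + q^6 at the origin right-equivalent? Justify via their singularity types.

The Hessian of f at 0 has rank 1. Corank 1: A-series; mu = 5 gives A_5. The Hessian of g at 0 has rank 1. Corank 1: A-series; mu = 5 gives A_5. Both have type A_5, hence right-equivalent.

Yes.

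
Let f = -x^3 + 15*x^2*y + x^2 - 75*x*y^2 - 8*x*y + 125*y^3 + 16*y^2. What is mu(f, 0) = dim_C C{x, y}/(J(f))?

The Hessian of f at 0 has rank 1. Corank 1: A-series; mu = 2 gives A_2.

2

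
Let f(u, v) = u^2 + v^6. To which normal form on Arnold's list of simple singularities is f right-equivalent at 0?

A_5

The Hessian of f at 0 has rank 1. Corank 1: A-series; mu = 5 gives A_5.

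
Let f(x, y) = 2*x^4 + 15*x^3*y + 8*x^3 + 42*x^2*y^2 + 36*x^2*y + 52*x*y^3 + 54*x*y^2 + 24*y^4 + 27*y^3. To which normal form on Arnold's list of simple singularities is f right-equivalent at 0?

E_{7}

The Hessian of f at 0 is [[0, 0], [0, 0]] with rank 0, so corank 2. A Groebner basis of the Jacobian ideal J(f) in C{x,y} is {768*x^2 + 2304*x*y + y^4 + 8*y^3 + 1728*y^2, x^3 + 252*x^2 + 756*x*y + 6*y^3 + 567*y^2, x^2*y - 104*x^2 - 312*x*y - 10*y^3/3 - 234*y^2, 32*x^2 + x*y^2 + 96*x*y + 11*y^3/6 + 72*y^2}; counting standard monomials gives mu = 7. Corank 2; j^3 = (2*x + 3*y)^3 is a perfect cube, so E-series; the 4-jet and mu = 7 give E_7.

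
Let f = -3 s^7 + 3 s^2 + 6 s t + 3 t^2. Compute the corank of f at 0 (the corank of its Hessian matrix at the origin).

Hessian at 0 has rank 1.

1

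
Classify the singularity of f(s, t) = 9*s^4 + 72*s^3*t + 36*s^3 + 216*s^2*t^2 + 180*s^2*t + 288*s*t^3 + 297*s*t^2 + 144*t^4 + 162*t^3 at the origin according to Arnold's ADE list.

D5

The Hessian of f at 0 has rank 0. Corank 2; j^3 = 9*(s + 2*t)*(2*s + 3*t)^2 has shape L^2 M (L != M), so D-series; mu = 5 gives D_5.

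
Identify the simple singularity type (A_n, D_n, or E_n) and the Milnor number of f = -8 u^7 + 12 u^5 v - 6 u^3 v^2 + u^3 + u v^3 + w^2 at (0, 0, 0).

The Hessian of f at 0 is [[0, 0, 0], [0, 0, 0], [0, 0, 2]] with rank 1, so corank 2. A Groebner basis of the Jacobian ideal J(f) in C{u,v,w} is {u^3, u*v^2, 3*u^2 + v^3, w}; counting standard monomials gives mu = 7. Corank 2; j^3 = u^3 is a perfect cube, so E-series; the 4-jet and mu = 7 give E_7.

Type E7, Milnor number mu = 7.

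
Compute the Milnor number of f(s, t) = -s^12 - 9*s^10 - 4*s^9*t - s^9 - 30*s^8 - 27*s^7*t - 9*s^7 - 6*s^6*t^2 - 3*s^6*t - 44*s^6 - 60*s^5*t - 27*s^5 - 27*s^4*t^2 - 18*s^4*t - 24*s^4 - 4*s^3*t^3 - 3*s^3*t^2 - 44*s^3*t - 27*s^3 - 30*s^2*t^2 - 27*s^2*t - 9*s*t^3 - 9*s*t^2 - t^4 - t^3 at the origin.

7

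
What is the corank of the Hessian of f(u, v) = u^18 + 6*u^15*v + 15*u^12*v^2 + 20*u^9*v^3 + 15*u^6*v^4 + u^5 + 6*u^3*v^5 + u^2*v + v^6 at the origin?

2

The Hessian at 0 is [[0, 0], [0, 0]] of rank 0; hence corank 2.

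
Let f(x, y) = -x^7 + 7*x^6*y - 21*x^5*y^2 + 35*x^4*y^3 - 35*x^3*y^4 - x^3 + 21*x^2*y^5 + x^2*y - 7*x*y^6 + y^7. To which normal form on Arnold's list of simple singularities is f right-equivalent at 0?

D_{8}

The Hessian of f at 0 has rank 0. Corank 2; j^3 = -x^2*(x - y) has shape L^2 M (L != M), so D-series; mu = 8 gives D_8.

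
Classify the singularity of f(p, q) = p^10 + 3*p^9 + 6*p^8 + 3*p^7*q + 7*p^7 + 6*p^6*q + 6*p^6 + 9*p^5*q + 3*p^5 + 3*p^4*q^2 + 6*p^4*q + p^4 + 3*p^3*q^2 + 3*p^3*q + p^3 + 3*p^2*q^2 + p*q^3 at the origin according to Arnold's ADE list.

E7

The Hessian of f at 0 is [[0, 0], [0, 0]] with rank 0, so corank 2. A Groebner basis of the Jacobian ideal J(f) in C{p,q} is {3*p^2 + q^4 + q^3, p^3, p^2*q - p^2 - q^3/3, 2*p^2 + p*q^2 + 2*q^3/3}; counting standard monomials gives mu = 7. Corank 2; j^3 = p^3 is a perfect cube, so E-series; the 4-jet and mu = 7 give E_7.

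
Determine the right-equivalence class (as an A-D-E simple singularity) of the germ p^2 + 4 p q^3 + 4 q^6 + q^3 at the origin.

The Hessian of f at 0 has rank 1. Corank 1: A-series; mu = 2 gives A_2.

A2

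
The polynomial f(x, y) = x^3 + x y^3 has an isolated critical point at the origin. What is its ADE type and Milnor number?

The Hessian of f at 0 has rank 0. Corank 2; j^3 = x^3 is a perfect cube, so E-series; the 4-jet and mu = 7 give E_7.

Type E7, Milnor number mu = 7.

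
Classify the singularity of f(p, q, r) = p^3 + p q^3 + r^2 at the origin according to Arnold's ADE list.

E_{7}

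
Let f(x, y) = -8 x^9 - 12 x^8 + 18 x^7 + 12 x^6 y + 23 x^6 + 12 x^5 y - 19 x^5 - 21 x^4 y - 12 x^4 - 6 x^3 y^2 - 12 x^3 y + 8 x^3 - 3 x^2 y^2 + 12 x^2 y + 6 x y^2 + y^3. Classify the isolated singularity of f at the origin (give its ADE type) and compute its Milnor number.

Type E8, Milnor number mu = 8.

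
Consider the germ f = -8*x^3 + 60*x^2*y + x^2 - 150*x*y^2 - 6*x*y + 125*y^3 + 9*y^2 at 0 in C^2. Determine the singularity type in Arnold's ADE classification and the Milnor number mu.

Type A_{2}, Milnor number mu = 2.

The Hessian of f at 0 has rank 1. Corank 1: A-series; mu = 2 gives A_2.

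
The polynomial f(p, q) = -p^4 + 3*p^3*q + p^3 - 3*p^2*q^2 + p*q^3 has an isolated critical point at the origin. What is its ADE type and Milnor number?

The Hessian of f at 0 is [[0, 0], [0, 0]] with rank 0, so corank 2. A Groebner basis of the Jacobian ideal J(f) in C{p,q} is {3*p^2 + q^4 + q^3, p^3, p^2*q - p^2 - q^3/3, -2*p^2 + p*q^2 - 2*q^3/3}; counting standard monomials gives mu = 7. Corank 2; j^3 = p^3 is a perfect cube, so E-series; the 4-jet and mu = 7 give E_7.

Type E7, Milnor number mu = 7.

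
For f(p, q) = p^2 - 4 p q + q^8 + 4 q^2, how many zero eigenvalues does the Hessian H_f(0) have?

1

Hessian at 0 has rank 1.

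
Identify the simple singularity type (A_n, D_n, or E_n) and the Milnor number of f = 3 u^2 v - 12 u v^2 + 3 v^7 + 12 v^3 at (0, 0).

Type D_{8}, Milnor number mu = 8.

The Hessian of f at 0 has rank 0. Corank 2; j^3 = 3*v*(u - 2*v)^2 has shape L^2 M (L != M), so D-series; mu = 8 gives D_8.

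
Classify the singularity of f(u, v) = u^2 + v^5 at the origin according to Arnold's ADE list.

A_4

The Hessian of f at 0 has rank 1. Corank 1: A-series; mu = 4 gives A_4.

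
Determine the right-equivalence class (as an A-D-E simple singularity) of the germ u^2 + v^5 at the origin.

The Hessian of f at 0 has rank 1. Corank 1: A-series; mu = 4 gives A_4.

A_{4}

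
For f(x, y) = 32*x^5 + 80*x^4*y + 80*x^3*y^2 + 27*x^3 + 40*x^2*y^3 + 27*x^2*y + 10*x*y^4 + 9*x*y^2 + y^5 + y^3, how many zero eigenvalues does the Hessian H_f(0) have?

2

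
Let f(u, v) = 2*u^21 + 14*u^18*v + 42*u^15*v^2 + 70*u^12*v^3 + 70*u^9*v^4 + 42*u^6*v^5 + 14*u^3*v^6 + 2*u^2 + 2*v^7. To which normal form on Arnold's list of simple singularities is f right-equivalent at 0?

A_6

The Hessian of f at 0 is [[4, 0], [0, 0]] with rank 1, so corank 1. A Groebner basis of the Jacobian ideal J(f) in C{u,v} is {v^6, u}; counting standard monomials gives mu = 6. Corank 1: A-series; mu = 6 gives A_6.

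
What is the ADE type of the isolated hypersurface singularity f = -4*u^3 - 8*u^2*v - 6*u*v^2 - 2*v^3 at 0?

The Hessian of f at 0 is [[0, 0], [0, 0]] with rank 0, so corank 2. A Groebner basis of the Jacobian ideal J(f) in C{u,v} is {v^3, u^2 - 3*v^2/2, u*v + 3*v^2/2}; counting standard monomials gives mu = 4. Corank 2; j^3 = -2*(u + v)*(2*u^2 + 2*u*v + v^2) splits into three distinct lines over C (the quadratic factor has nonzero discriminant), so D_4.

D_4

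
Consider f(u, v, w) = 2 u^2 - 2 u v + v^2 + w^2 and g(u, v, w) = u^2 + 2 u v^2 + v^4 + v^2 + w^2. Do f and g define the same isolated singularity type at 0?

The Hessian of f at 0 is [[4, -2, 0], [-2, 2, 0], [0, 0, 2]] with rank 3, so corank 0. A Groebner basis of the Jacobian ideal J(f) in C{u,v,w} is {u, v, w}; counting standard monomials gives mu = 1. Corank 0: nondegenerate Morse point, so A_1. The Hessian of g at 0 is [[2, 0, 0], [0, 2, 0], [0, 0, 2]] with rank 3, so corank 0. A Groebner basis of the Jacobian ideal J(g) in C{u,v,w} is {u, v, w}; counting standard monomials gives mu = 1. Corank 0: nondegenerate Morse point, so A_1. Both have type A_1, hence right-equivalent.

Yes.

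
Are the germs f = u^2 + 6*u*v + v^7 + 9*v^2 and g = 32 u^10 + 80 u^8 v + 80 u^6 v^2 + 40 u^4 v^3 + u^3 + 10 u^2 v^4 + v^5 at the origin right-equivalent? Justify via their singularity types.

No.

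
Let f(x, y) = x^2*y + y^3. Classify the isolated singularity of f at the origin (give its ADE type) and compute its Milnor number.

Type D_{4}, Milnor number mu = 4.

The Hessian of f at 0 has rank 0. Corank 2; j^3 = y*(x^2 + y^2) splits into three distinct lines over C (the quadratic factor has nonzero discriminant), so D_4.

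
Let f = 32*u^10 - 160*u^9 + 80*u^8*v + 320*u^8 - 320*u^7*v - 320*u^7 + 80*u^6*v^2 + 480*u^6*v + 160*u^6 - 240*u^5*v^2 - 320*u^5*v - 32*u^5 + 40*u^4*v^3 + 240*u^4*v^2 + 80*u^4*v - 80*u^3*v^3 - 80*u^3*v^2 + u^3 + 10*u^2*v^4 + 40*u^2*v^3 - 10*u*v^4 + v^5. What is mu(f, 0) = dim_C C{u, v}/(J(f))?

The Hessian of f at 0 has rank 0. Corank 2; j^3 = u^3 is a perfect cube, so E-series; the 5-jet and mu = 8 give E_8.

8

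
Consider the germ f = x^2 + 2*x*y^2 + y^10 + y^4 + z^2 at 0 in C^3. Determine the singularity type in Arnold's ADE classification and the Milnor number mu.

The Hessian of f at 0 has rank 2. Corank 1: A-series; mu = 9 gives A_9.

Type A_9, Milnor number mu = 9.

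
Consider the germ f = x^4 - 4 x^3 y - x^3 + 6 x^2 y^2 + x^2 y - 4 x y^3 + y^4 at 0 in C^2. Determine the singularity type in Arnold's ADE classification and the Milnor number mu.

Type D_{5}, Milnor number mu = 5.

The Hessian of f at 0 has rank 0. Corank 2; j^3 = -x^2*(x - y) has shape L^2 M (L != M), so D-series; mu = 5 gives D_5.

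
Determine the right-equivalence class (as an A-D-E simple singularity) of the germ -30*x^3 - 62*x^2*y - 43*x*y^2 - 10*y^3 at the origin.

D4

The Hessian of f at 0 has rank 0. Corank 2; j^3 = -(3*x + 2*y)*(10*x^2 + 14*x*y + 5*y^2) splits into three distinct lines over C (the quadratic factor has nonzero discriminant), so D_4.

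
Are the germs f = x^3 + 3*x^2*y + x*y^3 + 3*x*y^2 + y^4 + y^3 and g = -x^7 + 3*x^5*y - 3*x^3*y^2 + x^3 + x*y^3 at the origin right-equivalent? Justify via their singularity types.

Yes.

The Hessian of f at 0 is [[0, 0], [0, 0]] with rank 0, so corank 2. A Groebner basis of the Jacobian ideal J(f) in C{x,y} is {x^3 + 3*x^2*y + 6*x^2 + 12*x*y + 6*y^2, -3*x^2 + x*y^2 - 6*x*y - 3*y^2, 3*x^2 + 6*x*y + y^3 + 3*y^2}; counting standard monomials gives mu = 7. Corank 2; j^3 = (x + y)^3 is a perfect cube, so E-series; the 4-jet and mu = 7 give E_7. The Hessian of g at 0 is [[0, 0], [0, 0]] with rank 0, so corank 2. A Groebner basis of the Jacobian ideal J(g) in C{x,y} is {x^3, x*y^2, 3*x^2 + y^3}; counting standard monomials gives mu = 7. Corank 2; j^3 = x^3 is a perfect cube, so E-series; the 4-jet and mu = 7 give E_7. Both have type E_7, hence right-equivalent.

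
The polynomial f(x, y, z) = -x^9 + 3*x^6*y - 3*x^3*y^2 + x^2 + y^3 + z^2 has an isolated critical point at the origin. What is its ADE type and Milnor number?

Type A2, Milnor number mu = 2.

The Hessian of f at 0 is [[2, 0, 0], [0, 0, 0], [0, 0, 2]] with rank 2, so corank 1. A Groebner basis of the Jacobian ideal J(f) in C{x,y,z} is {y^2, x, z}; counting standard monomials gives mu = 2. Corank 1: A-series; mu = 2 gives A_2.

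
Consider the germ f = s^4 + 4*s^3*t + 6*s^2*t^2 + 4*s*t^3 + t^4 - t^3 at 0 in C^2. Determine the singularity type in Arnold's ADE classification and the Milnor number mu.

Type E6, Milnor number mu = 6.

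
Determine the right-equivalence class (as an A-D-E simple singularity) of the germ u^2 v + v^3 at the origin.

D4

The Hessian of f at 0 is [[0, 0], [0, 0]] with rank 0, so corank 2. A Groebner basis of the Jacobian ideal J(f) in C{u,v} is {v^3, u^2 + 3*v^2, u*v}; counting standard monomials gives mu = 4. Corank 2; j^3 = v*(u^2 + v^2) splits into three distinct lines over C (the quadratic factor has nonzero discriminant), so D_4.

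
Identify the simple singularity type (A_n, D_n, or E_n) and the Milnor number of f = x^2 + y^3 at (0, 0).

The Hessian of f at 0 has rank 1. Corank 1: A-series; mu = 2 gives A_2.

Type A_2, Milnor number mu = 2.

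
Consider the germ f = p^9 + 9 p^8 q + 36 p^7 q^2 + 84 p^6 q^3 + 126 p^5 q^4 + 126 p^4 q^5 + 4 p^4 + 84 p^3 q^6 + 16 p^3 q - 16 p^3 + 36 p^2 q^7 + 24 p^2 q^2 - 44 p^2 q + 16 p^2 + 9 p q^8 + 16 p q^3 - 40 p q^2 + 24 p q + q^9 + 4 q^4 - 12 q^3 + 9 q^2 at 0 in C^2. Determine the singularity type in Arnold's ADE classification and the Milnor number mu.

Type A_{8}, Milnor number mu = 8.

The Hessian of f at 0 has rank 1. Corank 1: A-series; mu = 8 gives A_8.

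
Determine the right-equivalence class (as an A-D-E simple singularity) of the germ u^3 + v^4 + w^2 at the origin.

E_{6}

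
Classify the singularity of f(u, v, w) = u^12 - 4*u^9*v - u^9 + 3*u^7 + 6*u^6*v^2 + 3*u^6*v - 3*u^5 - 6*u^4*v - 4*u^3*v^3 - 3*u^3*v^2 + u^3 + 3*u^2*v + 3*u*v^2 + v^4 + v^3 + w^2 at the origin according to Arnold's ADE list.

E_{6}

The Hessian of f at 0 is [[0, 0, 0], [0, 0, 0], [0, 0, 2]] with rank 1, so corank 2. A Groebner basis of the Jacobian ideal J(f) in C{u,v,w} is {v^3, u^2 + 2*u*v + v^2, w}; counting standard monomials gives mu = 6. Corank 2; j^3 = (u + v)^3 is a perfect cube, so E-series; the 4-jet and mu = 6 give E_6.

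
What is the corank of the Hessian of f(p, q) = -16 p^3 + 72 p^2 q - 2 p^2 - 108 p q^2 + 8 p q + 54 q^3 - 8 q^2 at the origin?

1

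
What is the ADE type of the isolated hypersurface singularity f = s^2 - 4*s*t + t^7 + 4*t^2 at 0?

A6

The Hessian of f at 0 is [[2, -4], [-4, 8]] with rank 1, so corank 1. A Groebner basis of the Jacobian ideal J(f) in C{s,t} is {t^6, s - 2*t}; counting standard monomials gives mu = 6. Corank 1: A-series; mu = 6 gives A_6.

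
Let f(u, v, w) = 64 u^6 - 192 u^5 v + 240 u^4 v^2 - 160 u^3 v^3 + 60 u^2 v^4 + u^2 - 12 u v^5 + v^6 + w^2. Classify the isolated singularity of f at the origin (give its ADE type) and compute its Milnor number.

Type A_{5}, Milnor number mu = 5.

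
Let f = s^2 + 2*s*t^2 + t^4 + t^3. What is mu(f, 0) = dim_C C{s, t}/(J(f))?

The Hessian of f at 0 has rank 1. Corank 1: A-series; mu = 2 gives A_2.

2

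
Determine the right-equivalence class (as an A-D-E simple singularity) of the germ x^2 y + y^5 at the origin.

D6

The Hessian of f at 0 is [[0, 0], [0, 0]] with rank 0, so corank 2. A Groebner basis of the Jacobian ideal J(f) in C{x,y} is {x^2/5 + y^4, x^3, x*y}; counting standard monomials gives mu = 6. Corank 2; j^3 = x^2*y has shape L^2 M (L != M), so D-series; mu = 6 gives D_6.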